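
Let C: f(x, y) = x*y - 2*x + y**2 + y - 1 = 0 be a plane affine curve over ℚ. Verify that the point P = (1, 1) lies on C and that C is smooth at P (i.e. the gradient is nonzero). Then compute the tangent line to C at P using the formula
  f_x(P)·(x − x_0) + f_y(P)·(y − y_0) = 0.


Tangent line at P: -x + 4*y - 3 = 0.

Step 1: f(1, 1) = 0, so P lies on C.
Step 2: partial derivatives
  f_x(x, y) = y - 2, f_y(x, y) = x + 2*y + 1.
  f_x(P) = -1, f_y(P) = 4 (gradient nonzero, so P is smooth).
Step 3: tangent line at P: -1·(x − 1) + 4·(y − 1) = 0.
Expanding: -x + 4*y - 3 = 0.


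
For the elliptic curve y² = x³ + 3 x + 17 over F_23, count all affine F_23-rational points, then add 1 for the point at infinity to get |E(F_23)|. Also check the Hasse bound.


Affine points = {(2, 10), (2, 13), (4, 1), (4, 22), (7, 6), (7, 17), (8, 1), (8, 22), (10, 9), (10, 14), (11, 1), (11, 22), (17, 6), (17, 17), (20, 2), (20, 21), (21, 7), (21, 16), (22, 6), (22, 17)}; affine count = 20; |E(F_23)| = 21.

Discriminant check: Δ ∝ 4a³ + 27b² = 4·3³ + 27·17² = 4·27 + 27·289 ≡ 22 (mod 23). Nonzero ⇒ E is nonsingular.
For each x ∈ F_23, compute rhs = x³ + 3·x + 17 mod 23, then count y ∈ F_23 with y² ≡ rhs.
  x = 0: rhs = 17, matching y values: none (0 points).
  x = 1: rhs = 21, matching y values: none (0 points).
  x = 2: rhs = 8, matching y values: 10, 13 (2 points).
  x = 3: rhs = 7, matching y values: none (0 points).
  x = 4: rhs = 1, matching y values: 1, 22 (2 points).
  x = 5: rhs = 19, matching y values: none (0 points).
  x = 6: rhs = 21, matching y values: none (0 points).
  x = 7: rhs = 13, matching y values: 6, 17 (2 points).
  x = 8: rhs = 1, matching y values: 1, 22 (2 points).
  x = 9: rhs = 14, matching y values: none (0 points).
  x = 10: rhs = 12, matching y values: 9, 14 (2 points).
  x = 11: rhs = 1, matching y values: 1, 22 (2 points).
  x = 12: rhs = 10, matching y values: none (0 points).
  x = 13: rhs = 22, matching y values: none (0 points).
  x = 14: rhs = 20, matching y values: none (0 points).
  x = 15: rhs = 10, matching y values: none (0 points).
  x = 16: rhs = 21, matching y values: none (0 points).
  x = 17: rhs = 13, matching y values: 6, 17 (2 points).
  x = 18: rhs = 15, matching y values: none (0 points).
  x = 19: rhs = 10, matching y values: none (0 points).
  x = 20: rhs = 4, matching y values: 2, 21 (2 points).
  x = 21: rhs = 3, matching y values: 7, 16 (2 points).
  x = 22: rhs = 13, matching y values: 6, 17 (2 points).
Total affine count: 20.
Full point count |E(F_23)| = 20 + 1 = 21.
Hasse bound: |21 − (23+1)| = |-3| = 3 ≤ 2√23 ≈ 9.5917 ✓.


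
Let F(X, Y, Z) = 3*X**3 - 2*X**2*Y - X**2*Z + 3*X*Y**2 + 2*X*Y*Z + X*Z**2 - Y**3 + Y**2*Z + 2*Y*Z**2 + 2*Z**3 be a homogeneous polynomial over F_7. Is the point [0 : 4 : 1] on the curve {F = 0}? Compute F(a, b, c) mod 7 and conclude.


F(0,4,1) ≡ 4 (mod 7); P is NOT on the curve.

Evaluate F(0, 4, 1) term-by-term (mod 7).
  3*X**3 ↦ 3·0·1·1 = 0
  -2*X**2*Y ↦ -2·0·4·1 = 0
  -X**2*Z ↦ -1·0·1·1 = 0
  3*X*Y**2 ↦ 3·0·16·1 = 0
  2*X*Y*Z ↦ 2·0·4·1 = 0
  X*Z**2 ↦ 1·0·1·1 = 0
  -Y**3 ↦ -1·1·64·1 = -64
  Y**2*Z ↦ 1·1·16·1 = 16
  2*Y*Z**2 ↦ 2·1·4·1 = 8
  2*Z**3 ↦ 2·1·1·1 = 2
Sum: F(0, 4, 1) = (0) + (0) + (0) + (0) + (0) + (0) + (-64) + (16) + (8) + (2) = -38.
Reducing mod 7: -38 ≡ 4 (mod 7).
Since F(a, b, c) ≡ 4 ≠ 0 (mod 7), P does NOT lie on the curve.


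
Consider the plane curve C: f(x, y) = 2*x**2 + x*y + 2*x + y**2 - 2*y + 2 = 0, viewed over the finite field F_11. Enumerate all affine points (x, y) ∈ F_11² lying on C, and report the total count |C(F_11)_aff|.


Affine F_11-points: {(4, 4), (4, 5), (5, 1), (5, 7), (7, 7), (7, 10), (9, 5), (9, 10), (10, 1), (10, 2)}; count = 10.

For each of the 121 pairs (x, y) ∈ F_11², evaluate f(x, y) mod 11. Record the zeros.
  x = 0: [0↦2, 1↦1, 2↦2, 3↦5, 4↦10, 5↦6, 6↦4, 7↦4, 8↦6, 9↦10, 10↦5]  zeros at y ∈ ∅
  x = 1: [0↦6, 1↦6, 2↦8, 3↦1, 4↦7, 5↦4, 6↦3, 7↦4, 8↦7, 9↦1, 10↦8]  zeros at y ∈ ∅
  x = 2: [0↦3, 1↦4, 2↦7, 3↦1, 4↦8, 5↦6, 6↦6, 7↦8, 8↦1, 9↦7, 10↦4]  zeros at y ∈ ∅
  x = 3: [0↦4, 1↦6, 2↦10, 3↦5, 4↦2, 5↦1, 6↦2, 7↦5, 8↦10, 9↦6, 10↦4]  zeros at y ∈ ∅
  x = 4: [0↦9, 1↦1, 2↦6, 3↦2, 4↦0, 5↦0, 6↦2, 7↦6, 8↦1, 9↦9, 10↦8]  zeros at y ∈ {4, 5}
  x = 5: [0↦7, 1↦0, 2↦6, 3↦3, 4↦2, 5↦3, 6↦6, 7↦0, 8↦7, 9↦5, 10↦5]  zeros at y ∈ {1, 7}
  x = 6: [0↦9, 1↦3, 2↦10, 3↦8, 4↦8, 5↦10, 6↦3, 7↦9, 8↦6, 9↦5, 10↦6]  zeros at y ∈ ∅
  x = 7: [0↦4, 1↦10, 2↦7, 3↦6, 4↦7, 5↦10, 6↦4, 7↦0, 8↦9, 9↦9, 10↦0]  zeros at y ∈ {7, 10}
  x = 8: [0↦3, 1↦10, 2↦8, 3↦8, 4↦10, 5↦3, 6↦9, 7↦6, 8↦5, 9↦6, 10↦9]  zeros at y ∈ ∅
  x = 9: [0↦6, 1↦3, 2↦2, 3↦3, 4↦6, 5↦0, 6↦7, 7↦5, 8↦5, 9↦7, 10↦0]  zeros at y ∈ {5, 10}
  x = 10: [0↦2, 1↦0, 2↦0, 3↦2, 4↦6, 5↦1, 6↦9, 7↦8, 8↦9, 9↦1, 10↦6]  zeros at y ∈ {1, 2}
Collecting zeros: affine points = {(4, 4), (4, 5), (5, 1), (5, 7), (7, 7), (7, 10), (9, 5), (9, 10), (10, 1), (10, 2)}.
Total count |C(F_11)_aff| = 10.


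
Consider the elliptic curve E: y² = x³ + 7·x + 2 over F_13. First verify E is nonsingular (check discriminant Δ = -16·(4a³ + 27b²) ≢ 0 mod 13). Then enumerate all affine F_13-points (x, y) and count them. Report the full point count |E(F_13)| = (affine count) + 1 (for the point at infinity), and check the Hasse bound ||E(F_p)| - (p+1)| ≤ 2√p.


Affine points = {(1, 6), (1, 7), (4, 4), (4, 9), (6, 0), (7, 2), (7, 11), (9, 1), (9, 12)}; affine count = 9; |E(F_13)| = 10.

Discriminant check: Δ ∝ 4a³ + 27b² = 4·7³ + 27·2² = 4·343 + 27·4 ≡ 11 (mod 13). Nonzero ⇒ E is nonsingular.
For each x ∈ F_13, compute rhs = x³ + 7·x + 2 mod 13, then count y ∈ F_13 with y² ≡ rhs.
  x = 0: rhs = 2, matching y values: none (0 points).
  x = 1: rhs = 10, matching y values: 6, 7 (2 points).
  x = 2: rhs = 11, matching y values: none (0 points).
  x = 3: rhs = 11, matching y values: none (0 points).
  x = 4: rhs = 3, matching y values: 4, 9 (2 points).
  x = 5: rhs = 6, matching y values: none (0 points).
  x = 6: rhs = 0, matching y values: 0 (1 points).
  x = 7: rhs = 4, matching y values: 2, 11 (2 points).
  x = 8: rhs = 11, matching y values: none (0 points).
  x = 9: rhs = 1, matching y values: 1, 12 (2 points).
  x = 10: rhs = 6, matching y values: none (0 points).
  x = 11: rhs = 6, matching y values: none (0 points).
  x = 12: rhs = 7, matching y values: none (0 points).
Total affine count: 9.
Full point count |E(F_13)| = 9 + 1 = 10.
Hasse bound: |10 − (13+1)| = |-4| = 4 ≤ 2√13 ≈ 7.2111 ✓.


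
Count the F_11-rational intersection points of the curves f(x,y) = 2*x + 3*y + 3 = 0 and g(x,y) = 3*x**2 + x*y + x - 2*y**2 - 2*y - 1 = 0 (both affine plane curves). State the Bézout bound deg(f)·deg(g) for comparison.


Common zeros: ∅; count = 0; Bézout bound = 2.

deg(f) = 1, deg(g) = 2, so Bézout bound = 2.
Scan x ∈ F_11. For each x, list the y ∈ F_11 with f(x, y) ≡ 0 and those with g(x, y) ≡ 0 (mod 11); the common zeros in that column are the intersection.
  x = 0: f ≡ 0 at y ∈ {10}; g ≡ 0 at y ∈ ∅; common: ∅.
  x = 1: f ≡ 0 at y ∈ {2}; g ≡ 0 at y ∈ {1, 4}; common: ∅.
  x = 2: f ≡ 0 at y ∈ {5}; g ≡ 0 at y ∈ {1, 10}; common: ∅.
  x = 3: f ≡ 0 at y ∈ {8}; g ≡ 0 at y ∈ ∅; common: ∅.
  x = 4: f ≡ 0 at y ∈ {0}; g ≡ 0 at y ∈ {5, 7}; common: ∅.
  x = 5: f ≡ 0 at y ∈ {3}; g ≡ 0 at y ∈ {2, 5}; common: ∅.
  x = 6: f ≡ 0 at y ∈ {6}; g ≡ 0 at y ∈ ∅; common: ∅.
  x = 7: f ≡ 0 at y ∈ {9}; g ≡ 0 at y ∈ ∅; common: ∅.
  x = 8: f ≡ 0 at y ∈ {1}; g ≡ 0 at y ∈ {7}; common: ∅.
  x = 9: f ≡ 0 at y ∈ {4}; g ≡ 0 at y ∈ {10}; common: ∅.
  x = 10: f ≡ 0 at y ∈ {7}; g ≡ 0 at y ∈ ∅; common: ∅.
Collecting: common zeros = ∅, so the count is 0.
Comparison with the Bézout bound: 0 ≤ 2 = deg(f)·deg(g), as expected for curves with no common component (the affine F_11-count falls short of the bound because intersections may lie at infinity, over extension fields, or carry multiplicity).


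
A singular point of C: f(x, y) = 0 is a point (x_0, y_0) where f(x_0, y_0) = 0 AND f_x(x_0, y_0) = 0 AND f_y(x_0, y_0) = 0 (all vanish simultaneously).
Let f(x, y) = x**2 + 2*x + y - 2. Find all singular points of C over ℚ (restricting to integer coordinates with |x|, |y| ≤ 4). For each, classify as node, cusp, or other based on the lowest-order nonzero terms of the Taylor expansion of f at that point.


No singular points in the scanned grid; C is smooth there.

Compute partial derivatives:
  f_x = 2*x + 2.
  f_y = 1.
f_y = 1 is a nonzero constant, so f_y never vanishes: no point (x, y) can satisfy f = f_x = f_y = 0. In particular no (x, y) ∈ {−4, ..., 4}² is singular; the curve is smooth.


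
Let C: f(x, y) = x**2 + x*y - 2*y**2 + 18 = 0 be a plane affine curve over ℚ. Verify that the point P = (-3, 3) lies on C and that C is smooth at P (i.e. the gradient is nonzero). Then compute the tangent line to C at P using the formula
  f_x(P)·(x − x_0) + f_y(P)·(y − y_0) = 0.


Tangent line at P: -3*x - 15*y + 36 = 0.

Step 1: f(-3, 3) = 0, so P lies on C.
Step 2: partial derivatives
  f_x(x, y) = 2*x + y, f_y(x, y) = x - 4*y.
  f_x(P) = -3, f_y(P) = -15 (gradient nonzero, so P is smooth).
Step 3: tangent line at P: -3·(x − -3) + -15·(y − 3) = 0.
Expanding: -3*x - 15*y + 36 = 0.


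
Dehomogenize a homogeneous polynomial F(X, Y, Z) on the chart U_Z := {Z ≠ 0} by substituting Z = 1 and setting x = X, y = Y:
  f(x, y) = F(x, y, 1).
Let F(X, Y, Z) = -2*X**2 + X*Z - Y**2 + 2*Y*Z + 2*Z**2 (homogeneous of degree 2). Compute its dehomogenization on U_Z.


f(x, y) = -2*x**2 + x - y**2 + 2*y + 2

On U_Z we set Z = 1. Each monomial c·X^i·Y^j·Z^k in F becomes c·x^i·y^j·1^k = c·x^i·y^j.
Substituting Z = 1: F(X, Y, 1) = -2*x**2 + x - y**2 + 2*y + 2.
Note: deg(f) ≤ deg(F) = 2; strict inequality happens when F is divisible by Z (lost terms).


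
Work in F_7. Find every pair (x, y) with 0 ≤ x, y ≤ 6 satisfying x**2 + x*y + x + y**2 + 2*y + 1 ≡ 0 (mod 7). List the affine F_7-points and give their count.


Affine F_7-points: {(0, 6), (1, 1), (1, 3), (2, 0), (2, 3), (3, 4), (3, 5), (4, 0), (4, 1), (5, 2), (5, 5), (6, 2), (6, 4)}; count = 13.

For each of the 49 pairs (x, y) ∈ F_7², evaluate f(x, y) mod 7. Record the zeros.
  x = 0: [0↦1, 1↦4, 2↦2, 3↦2, 4↦4, 5↦1, 6↦0]  zeros at y ∈ {6}
  x = 1: [0↦3, 1↦0, 2↦6, 3↦0, 4↦3, 5↦1, 6↦1]  zeros at y ∈ {1, 3}
  x = 2: [0↦0, 1↦5, 2↦5, 3↦0, 4↦4, 5↦3, 6↦4]  zeros at y ∈ {0, 3}
  x = 3: [0↦6, 1↦5, 2↦6, 3↦2, 4↦0, 5↦0, 6↦2]  zeros at y ∈ {4, 5}
  x = 4: [0↦0, 1↦0, 2↦2, 3↦6, 4↦5, 5↦6, 6↦2]  zeros at y ∈ {0, 1}
  x = 5: [0↦3, 1↦4, 2↦0, 3↦5, 4↦5, 5↦0, 6↦4]  zeros at y ∈ {2, 5}
  x = 6: [0↦1, 1↦3, 2↦0, 3↦6, 4↦0, 5↦3, 6↦1]  zeros at y ∈ {2, 4}
Collecting zeros: affine points = {(0, 6), (1, 1), (1, 3), (2, 0), (2, 3), (3, 4), (3, 5), (4, 0), (4, 1), (5, 2), (5, 5), (6, 2), (6, 4)}.
Total count |C(F_7)_aff| = 13.


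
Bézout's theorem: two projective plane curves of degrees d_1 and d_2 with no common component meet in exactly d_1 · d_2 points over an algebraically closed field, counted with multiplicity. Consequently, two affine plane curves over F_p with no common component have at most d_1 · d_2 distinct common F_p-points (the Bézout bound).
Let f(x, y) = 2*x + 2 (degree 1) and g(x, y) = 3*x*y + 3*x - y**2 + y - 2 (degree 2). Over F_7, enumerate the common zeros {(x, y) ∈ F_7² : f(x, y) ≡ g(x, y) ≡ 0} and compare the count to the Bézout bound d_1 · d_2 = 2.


Common zeros: ∅; count = 0; Bézout bound = 2.

deg(f) = 1, deg(g) = 2, so Bézout bound = 2.
Scan x ∈ F_7. For each x, list the y ∈ F_7 with f(x, y) ≡ 0 and those with g(x, y) ≡ 0 (mod 7); the common zeros in that column are the intersection.
  x = 0: f ≡ 0 at y ∈ ∅; g ≡ 0 at y ∈ {4}; common: ∅.
  x = 1: f ≡ 0 at y ∈ ∅; g ≡ 0 at y ∈ ∅; common: ∅.
  x = 2: f ≡ 0 at y ∈ ∅; g ≡ 0 at y ∈ {2, 5}; common: ∅.
  x = 3: f ≡ 0 at y ∈ ∅; g ≡ 0 at y ∈ {0, 3}; common: ∅.
  x = 4: f ≡ 0 at y ∈ ∅; g ≡ 0 at y ∈ ∅; common: ∅.
  x = 5: f ≡ 0 at y ∈ ∅; g ≡ 0 at y ∈ {1}; common: ∅.
  x = 6: f ≡ 0 at y ∈ {0, 1, 2, 3, 4, 5, 6}; g ≡ 0 at y ∈ ∅; common: ∅.
Collecting: common zeros = ∅, so the count is 0.
Comparison with the Bézout bound: 0 ≤ 2 = deg(f)·deg(g), as expected for curves with no common component (the affine F_7-count falls short of the bound because intersections may lie at infinity, over extension fields, or carry multiplicity).


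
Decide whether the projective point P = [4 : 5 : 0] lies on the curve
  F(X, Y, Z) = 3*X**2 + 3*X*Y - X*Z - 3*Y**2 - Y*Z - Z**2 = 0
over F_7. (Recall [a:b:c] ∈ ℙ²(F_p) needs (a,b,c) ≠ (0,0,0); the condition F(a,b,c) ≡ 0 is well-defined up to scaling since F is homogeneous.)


F(4,5,0) ≡ 5 (mod 7); P is NOT on the curve.

Evaluate F(4, 5, 0) term-by-term (mod 7).
  3*X**2 ↦ 3·16·1·1 = 48
  3*X*Y ↦ 3·4·5·1 = 60
  -X*Z ↦ -1·4·1·0 = 0
  -3*Y**2 ↦ -3·1·25·1 = -75
  -Y*Z ↦ -1·1·5·0 = 0
  -Z**2 ↦ -1·1·1·0 = 0
Sum: F(4, 5, 0) = (48) + (60) + (0) + (-75) + (0) + (0) = 33.
Reducing mod 7: 33 ≡ 5 (mod 7).
Since F(a, b, c) ≡ 5 ≠ 0 (mod 7), P does NOT lie on the curve.


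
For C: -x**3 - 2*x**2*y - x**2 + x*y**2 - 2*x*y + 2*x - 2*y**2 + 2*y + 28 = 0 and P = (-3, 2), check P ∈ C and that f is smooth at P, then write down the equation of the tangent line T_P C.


Tangent line at P: 5*x - 30*y + 75 = 0.

Step 1: f(-3, 2) = 0, so P lies on C.
Step 2: partial derivatives
  f_x(x, y) = -3*x**2 - 4*x*y - 2*x + y**2 - 2*y + 2, f_y(x, y) = -2*x**2 + 2*x*y - 2*x - 4*y + 2.
  f_x(P) = 5, f_y(P) = -30 (gradient nonzero, so P is smooth).
Step 3: tangent line at P: 5·(x − -3) + -30·(y − 2) = 0.
Expanding: 5*x - 30*y + 75 = 0.


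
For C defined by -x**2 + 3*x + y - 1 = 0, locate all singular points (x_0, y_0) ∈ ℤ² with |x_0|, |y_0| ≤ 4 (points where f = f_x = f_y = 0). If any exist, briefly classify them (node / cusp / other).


No singular points in the scanned grid; C is smooth there.

Compute partial derivatives:
  f_x = 3 - 2*x.
  f_y = 1.
f_y = 1 is a nonzero constant, so f_y never vanishes: no point (x, y) can satisfy f = f_x = f_y = 0. In particular no (x, y) ∈ {−4, ..., 4}² is singular; the curve is smooth.


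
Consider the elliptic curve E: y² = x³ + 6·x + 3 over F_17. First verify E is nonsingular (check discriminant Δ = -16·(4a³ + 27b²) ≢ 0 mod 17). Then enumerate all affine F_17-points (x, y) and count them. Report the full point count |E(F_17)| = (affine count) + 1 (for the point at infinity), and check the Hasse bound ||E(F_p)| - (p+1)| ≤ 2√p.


Affine points = {(6, 0), (8, 6), (8, 11), (9, 2), (9, 15), (10, 3), (10, 14), (12, 1), (12, 16), (13, 0), (14, 3), (14, 14), (15, 0), (16, 8), (16, 9)}; affine count = 15; |E(F_17)| = 16.

Discriminant check: Δ ∝ 4a³ + 27b² = 4·6³ + 27·3² = 4·216 + 27·9 ≡ 2 (mod 17). Nonzero ⇒ E is nonsingular.
For each x ∈ F_17, compute rhs = x³ + 6·x + 3 mod 17, then count y ∈ F_17 with y² ≡ rhs.
  x = 0: rhs = 3, matching y values: none (0 points).
  x = 1: rhs = 10, matching y values: none (0 points).
  x = 2: rhs = 6, matching y values: none (0 points).
  x = 3: rhs = 14, matching y values: none (0 points).
  x = 4: rhs = 6, matching y values: none (0 points).
  x = 5: rhs = 5, matching y values: none (0 points).
  x = 6: rhs = 0, matching y values: 0 (1 points).
  x = 7: rhs = 14, matching y values: none (0 points).
  x = 8: rhs = 2, matching y values: 6, 11 (2 points).
  x = 9: rhs = 4, matching y values: 2, 15 (2 points).
  x = 10: rhs = 9, matching y values: 3, 14 (2 points).
  x = 11: rhs = 6, matching y values: none (0 points).
  x = 12: rhs = 1, matching y values: 1, 16 (2 points).
  x = 13: rhs = 0, matching y values: 0 (1 points).
  x = 14: rhs = 9, matching y values: 3, 14 (2 points).
  x = 15: rhs = 0, matching y values: 0 (1 points).
  x = 16: rhs = 13, matching y values: 8, 9 (2 points).
Total affine count: 15.
Full point count |E(F_17)| = 15 + 1 = 16.
Hasse bound: |16 − (17+1)| = |-2| = 2 ≤ 2√17 ≈ 8.2462 ✓.


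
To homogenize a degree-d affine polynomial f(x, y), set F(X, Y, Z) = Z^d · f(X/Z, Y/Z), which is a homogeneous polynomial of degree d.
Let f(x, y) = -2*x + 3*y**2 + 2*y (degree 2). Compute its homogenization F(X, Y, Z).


F(X, Y, Z) = -2*X*Z + 3*Y**2 + 2*Y*Z

deg(f) = 2.
Substitute x = X/Z, y = Y/Z into f, then multiply by Z^2.
  monomial -2·x^1·y^0 ↦ -2·X^1·Y^0·Z^1.
  monomial 3·x^0·y^2 ↦ 3·X^0·Y^2·Z^0.
  monomial 2·x^0·y^1 ↦ 2·X^0·Y^1·Z^1.
Collecting: F(X, Y, Z) = -2*X*Z + 3*Y**2 + 2*Y*Z.


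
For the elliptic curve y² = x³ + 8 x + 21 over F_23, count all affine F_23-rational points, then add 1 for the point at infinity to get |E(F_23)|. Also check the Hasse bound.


Affine points = {(3, 7), (3, 16), (4, 5), (4, 18), (5, 5), (5, 18), (6, 3), (6, 20), (7, 11), (7, 12), (14, 5), (14, 18), (16, 6), (16, 17), (20, 4), (20, 19), (22, 9), (22, 14)}; affine count = 18; |E(F_23)| = 19.

Discriminant check: Δ ∝ 4a³ + 27b² = 4·8³ + 27·21² = 4·512 + 27·441 ≡ 17 (mod 23). Nonzero ⇒ E is nonsingular.
For each x ∈ F_23, compute rhs = x³ + 8·x + 21 mod 23, then count y ∈ F_23 with y² ≡ rhs.
  x = 0: rhs = 21, matching y values: none (0 points).
  x = 1: rhs = 7, matching y values: none (0 points).
  x = 2: rhs = 22, matching y values: none (0 points).
  x = 3: rhs = 3, matching y values: 7, 16 (2 points).
  x = 4: rhs = 2, matching y values: 5, 18 (2 points).
  x = 5: rhs = 2, matching y values: 5, 18 (2 points).
  x = 6: rhs = 9, matching y values: 3, 20 (2 points).
  x = 7: rhs = 6, matching y values: 11, 12 (2 points).
  x = 8: rhs = 22, matching y values: none (0 points).
  x = 9: rhs = 17, matching y values: none (0 points).
  x = 10: rhs = 20, matching y values: none (0 points).
  x = 11: rhs = 14, matching y values: none (0 points).
  x = 12: rhs = 5, matching y values: none (0 points).
  x = 13: rhs = 22, matching y values: none (0 points).
  x = 14: rhs = 2, matching y values: 5, 18 (2 points).
  x = 15: rhs = 20, matching y values: none (0 points).
  x = 16: rhs = 13, matching y values: 6, 17 (2 points).
  x = 17: rhs = 10, matching y values: none (0 points).
  x = 18: rhs = 17, matching y values: none (0 points).
  x = 19: rhs = 17, matching y values: none (0 points).
  x = 20: rhs = 16, matching y values: 4, 19 (2 points).
  x = 21: rhs = 20, matching y values: none (0 points).
  x = 22: rhs = 12, matching y values: 9, 14 (2 points).
Total affine count: 18.
Full point count |E(F_23)| = 18 + 1 = 19.
Hasse bound: |19 − (23+1)| = |-5| = 5 ≤ 2√23 ≈ 9.5917 ✓.


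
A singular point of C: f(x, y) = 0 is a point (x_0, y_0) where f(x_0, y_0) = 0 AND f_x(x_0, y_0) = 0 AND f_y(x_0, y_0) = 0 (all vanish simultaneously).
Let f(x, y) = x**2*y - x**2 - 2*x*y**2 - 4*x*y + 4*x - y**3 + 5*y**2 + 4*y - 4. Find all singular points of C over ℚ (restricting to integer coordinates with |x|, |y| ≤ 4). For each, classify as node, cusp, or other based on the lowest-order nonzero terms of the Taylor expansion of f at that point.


Singular points: {(2, 0)}; classification: node.

Compute partial derivatives:
  f_x = 2*x*y - 2*x - 2*y**2 - 4*y + 4.
  f_y = x**2 - 4*x*y - 4*x - 3*y**2 + 10*y + 4.
Scan x_0 ∈ {−4, ..., 4}. For each x_0, f_y(x_0, y) is a polynomial in y; find its integer roots y ∈ {−4, ..., 4}, then test f_x and f at those candidates.
  x = -4: f_y(-4, y) = -3*y**2 + 26*y + 36; no integer root y with |y| ≤ 4.
  x = -3: f_y(-3, y) = -3*y**2 + 22*y + 25; vanishes at y ∈ {-1}. (-3, -1): f_x = 18 ≠ 0.
  x = -2: f_y(-2, y) = -3*y**2 + 18*y + 16; no integer root y with |y| ≤ 4.
  x = -1: f_y(-1, y) = -3*y**2 + 14*y + 9; no integer root y with |y| ≤ 4.
  x = 0: f_y(0, y) = -3*y**2 + 10*y + 4; no integer root y with |y| ≤ 4.
  x = 1: f_y(1, y) = -3*y**2 + 6*y + 1; no integer root y with |y| ≤ 4.
  x = 2: f_y(2, y) = -3*y**2 + 2*y; vanishes at y ∈ {0}. (2, 0): f_x = 0, f = 0 — SINGULAR.
  x = 3: f_y(3, y) = -3*y**2 - 2*y + 1; vanishes at y ∈ {-1}. (3, -1): f_x = -6 ≠ 0.
  x = 4: f_y(4, y) = -3*y**2 - 6*y + 4; no integer root y with |y| ≤ 4.
Only singular point on the grid: (2, 0).
Classify: substitute x = 2 + u, y = 0 + v and expand: f = u**2*v - u**2 - 2*u*v**2 - v**3 + v**2.
No constant or linear terms (consistent with a singular point). Quadratic part: -u**2 + v**2. Cubic part: u**2*v - 2*u*v**2 - v**3.
The quadratic part v**2 - u**2 = (v − u)(v + u) splits into two distinct linear factors, so there are two distinct tangent lines y − 0 = ±(x − 2) — this is a node (ordinary double point).
Classification: node.


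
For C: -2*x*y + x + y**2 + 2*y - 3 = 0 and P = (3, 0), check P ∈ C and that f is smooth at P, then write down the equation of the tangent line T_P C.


Tangent line at P: x - 4*y - 3 = 0.

Step 1: f(3, 0) = 0, so P lies on C.
Step 2: partial derivatives
  f_x(x, y) = 1 - 2*y, f_y(x, y) = -2*x + 2*y + 2.
  f_x(P) = 1, f_y(P) = -4 (gradient nonzero, so P is smooth).
Step 3: tangent line at P: 1·(x − 3) + -4·(y − 0) = 0.
Expanding: x - 4*y - 3 = 0.


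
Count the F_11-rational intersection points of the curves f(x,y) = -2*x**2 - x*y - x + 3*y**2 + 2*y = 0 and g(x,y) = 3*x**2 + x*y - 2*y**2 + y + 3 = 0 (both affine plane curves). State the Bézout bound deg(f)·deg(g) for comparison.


Common zeros: ∅; count = 0; Bézout bound = 4.

deg(f) = 2, deg(g) = 2, so Bézout bound = 4.
Scan x ∈ F_11. For each x, list the y ∈ F_11 with f(x, y) ≡ 0 and those with g(x, y) ≡ 0 (mod 11); the common zeros in that column are the intersection.
  x = 0: f ≡ 0 at y ∈ {0, 3}; g ≡ 0 at y ∈ {7, 10}; common: ∅.
  x = 1: f ≡ 0 at y ∈ {2, 5}; g ≡ 0 at y ∈ ∅; common: ∅.
  x = 2: f ≡ 0 at y ∈ ∅; g ≡ 0 at y ∈ ∅; common: ∅.
  x = 3: f ≡ 0 at y ∈ {2}; g ≡ 0 at y ∈ {5, 8}; common: ∅.
  x = 4: f ≡ 0 at y ∈ ∅; g ≡ 0 at y ∈ {9, 10}; common: ∅.
  x = 5: f ≡ 0 at y ∈ {0, 1}; g ≡ 0 at y ∈ {7}; common: ∅.
  x = 6: f ≡ 0 at y ∈ ∅; g ≡ 0 at y ∈ ∅; common: ∅.
  x = 7: f ≡ 0 at y ∈ {4, 5}; g ≡ 0 at y ∈ ∅; common: ∅.
  x = 8: f ≡ 0 at y ∈ ∅; g ≡ 0 at y ∈ ∅; common: ∅.
  x = 9: f ≡ 0 at y ∈ {3}; g ≡ 0 at y ∈ {8}; common: ∅.
  x = 10: f ≡ 0 at y ∈ ∅; g ≡ 0 at y ∈ {5, 6}; common: ∅.
Collecting: common zeros = ∅, so the count is 0.
Comparison with the Bézout bound: 0 ≤ 4 = deg(f)·deg(g), as expected for curves with no common component (the affine F_11-count falls short of the bound because intersections may lie at infinity, over extension fields, or carry multiplicity).


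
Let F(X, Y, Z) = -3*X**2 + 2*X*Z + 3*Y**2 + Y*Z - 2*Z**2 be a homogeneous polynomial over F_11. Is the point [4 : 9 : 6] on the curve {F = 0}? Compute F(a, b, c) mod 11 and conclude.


F(4,9,6) ≡ 5 (mod 11); P is NOT on the curve.

Evaluate F(4, 9, 6) term-by-term (mod 11).
  -3*X**2 ↦ -3·16·1·1 = -48
  2*X*Z ↦ 2·4·1·6 = 48
  3*Y**2 ↦ 3·1·81·1 = 243
  Y*Z ↦ 1·1·9·6 = 54
  -2*Z**2 ↦ -2·1·1·36 = -72
Sum: F(4, 9, 6) = (-48) + (48) + (243) + (54) + (-72) = 225.
Reducing mod 11: 225 ≡ 5 (mod 11).
Since F(a, b, c) ≡ 5 ≠ 0 (mod 11), P does NOT lie on the curve.


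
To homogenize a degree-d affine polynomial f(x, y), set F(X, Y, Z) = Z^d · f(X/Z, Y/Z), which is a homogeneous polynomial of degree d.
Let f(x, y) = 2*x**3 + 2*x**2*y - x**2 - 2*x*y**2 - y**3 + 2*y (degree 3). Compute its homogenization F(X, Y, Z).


F(X, Y, Z) = 2*X**3 + 2*X**2*Y - X**2*Z - 2*X*Y**2 - Y**3 + 2*Y*Z**2

deg(f) = 3.
Substitute x = X/Z, y = Y/Z into f, then multiply by Z^3.
  monomial 2·x^3·y^0 ↦ 2·X^3·Y^0·Z^0.
  monomial 2·x^2·y^1 ↦ 2·X^2·Y^1·Z^0.
  monomial -1·x^2·y^0 ↦ -1·X^2·Y^0·Z^1.
  monomial -2·x^1·y^2 ↦ -2·X^1·Y^2·Z^0.
  monomial -1·x^0·y^3 ↦ -1·X^0·Y^3·Z^0.
  monomial 2·x^0·y^1 ↦ 2·X^0·Y^1·Z^2.
Collecting: F(X, Y, Z) = 2*X**3 + 2*X**2*Y - X**2*Z - 2*X*Y**2 - Y**3 + 2*Y*Z**2.


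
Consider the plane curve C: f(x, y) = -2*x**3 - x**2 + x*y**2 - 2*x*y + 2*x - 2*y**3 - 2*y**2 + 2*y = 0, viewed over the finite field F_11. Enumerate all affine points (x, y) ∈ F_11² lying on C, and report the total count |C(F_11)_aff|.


Affine F_11-points: {(0, 0), (0, 3), (0, 7), (1, 8), (1, 9), (1, 10), (2, 8), (3, 2), (6, 10), (7, 6), (8, 7), (9, 10), (10, 6)}; count = 13.

For each of the 121 pairs (x, y) ∈ F_11², evaluate f(x, y) mod 11. Record the zeros.
  x = 0: [0↦0, 1↦9, 2↦2, 3↦0, 4↦2, 5↦7, 6↦3, 7↦0, 8↦8, 9↦4, 10↦9]  zeros at y ∈ {0, 3, 7}
  x = 1: [0↦10, 1↦7, 2↦1, 3↦2, 4↦9, 5↦10, 6↦4, 7↦1, 8↦0, 9↦0, 10↦0]  zeros at y ∈ {8, 9, 10}
  x = 2: [0↦6, 1↦2, 2↦8, 3↦1, 4↦2, 5↦10, 6↦2, 7↦10, 8↦0, 9↦4, 10↦10]  zeros at y ∈ {8}
  x = 3: [0↦9, 1↦4, 2↦0, 3↦7, 4↦2, 5↦6, 6↦7, 7↦4, 8↦7, 9↦4, 10↦5]  zeros at y ∈ {2}
  x = 4: [0↦7, 1↦1, 2↦9, 3↦8, 4↦8, 5↦8, 6↦7, 7↦4, 8↦9, 9↦10, 10↦6]  zeros at y ∈ ∅
  x = 5: [0↦10, 1↦3, 2↦1, 3↦3, 4↦8, 5↦4, 6↦1, 7↦9, 8↦5, 9↦10, 10↦1]  zeros at y ∈ ∅
  x = 6: [0↦6, 1↦9, 2↦8, 3↦2, 4↦1, 5↦4, 6↦10, 7↦7, 8↦5, 9↦3, 10↦0]  zeros at y ∈ {10}
  x = 7: [0↦5, 1↦7, 2↦7, 3↦4, 4↦8, 5↦7, 6↦0, 7↦8, 8↦8, 9↦10, 10↦2]  zeros at y ∈ {6}
  x = 8: [0↦6, 1↦7, 2↦8, 3↦8, 4↦6, 5↦1, 6↦3, 7↦0, 8↦2, 9↦8, 10↦6]  zeros at y ∈ {7}
  x = 9: [0↦8, 1↦8, 2↦10, 3↦2, 4↦5, 5↦7, 6↦7, 7↦4, 8↦8, 9↦7, 10↦0]  zeros at y ∈ {10}
  x = 10: [0↦10, 1↦9, 2↦1, 3↦7, 4↦4, 5↦2, 6↦0, 7↦8, 8↦3, 9↦6, 10↦5]  zeros at y ∈ {6}
Collecting zeros: affine points = {(0, 0), (0, 3), (0, 7), (1, 8), (1, 9), (1, 10), (2, 8), (3, 2), (6, 10), (7, 6), (8, 7), (9, 10), (10, 6)}.
Total count |C(F_11)_aff| = 13.


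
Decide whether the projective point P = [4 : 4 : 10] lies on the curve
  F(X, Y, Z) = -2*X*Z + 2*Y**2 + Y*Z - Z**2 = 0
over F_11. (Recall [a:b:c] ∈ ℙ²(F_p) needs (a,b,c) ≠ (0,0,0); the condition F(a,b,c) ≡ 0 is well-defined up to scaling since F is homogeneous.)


F(4,4,10) ≡ 2 (mod 11); P is NOT on the curve.

Evaluate F(4, 4, 10) term-by-term (mod 11).
  -2*X*Z ↦ -2·4·1·10 = -80
  2*Y**2 ↦ 2·1·16·1 = 32
  Y*Z ↦ 1·1·4·10 = 40
  -Z**2 ↦ -1·1·1·100 = -100
Sum: F(4, 4, 10) = (-80) + (32) + (40) + (-100) = -108.
Reducing mod 11: -108 ≡ 2 (mod 11).
Since F(a, b, c) ≡ 2 ≠ 0 (mod 11), P does NOT lie on the curve.


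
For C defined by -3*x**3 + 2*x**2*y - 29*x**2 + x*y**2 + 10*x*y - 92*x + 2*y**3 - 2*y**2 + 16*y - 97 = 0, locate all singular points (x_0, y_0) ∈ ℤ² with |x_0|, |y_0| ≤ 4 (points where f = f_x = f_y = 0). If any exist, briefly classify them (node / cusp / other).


Singular points: {(-3, 1)}; classification: cusp.

Compute partial derivatives:
  f_x = -9*x**2 + 4*x*y - 58*x + y**2 + 10*y - 92.
  f_y = 2*x**2 + 2*x*y + 10*x + 6*y**2 - 4*y + 16.
Scan x_0 ∈ {−4, ..., 4}. For each x_0, f_y(x_0, y) is a polynomial in y; find its integer roots y ∈ {−4, ..., 4}, then test f_x and f at those candidates.
  x = -4: f_y(-4, y) = 6*y**2 - 12*y + 8; no integer root y with |y| ≤ 4.
  x = -3: f_y(-3, y) = 6*y**2 - 10*y + 4; vanishes at y ∈ {1}. (-3, 1): f_x = 0, f = 0 — SINGULAR.
  x = -2: f_y(-2, y) = 6*y**2 - 8*y + 4; no integer root y with |y| ≤ 4.
  x = -1: f_y(-1, y) = 6*y**2 - 6*y + 8; no integer root y with |y| ≤ 4.
  x = 0: f_y(0, y) = 6*y**2 - 4*y + 16; no integer root y with |y| ≤ 4.
  x = 1: f_y(1, y) = 6*y**2 - 2*y + 28; no integer root y with |y| ≤ 4.
  x = 2: f_y(2, y) = 6*y**2 + 44; no integer root y with |y| ≤ 4.
  x = 3: f_y(3, y) = 6*y**2 + 2*y + 64; no integer root y with |y| ≤ 4.
  x = 4: f_y(4, y) = 6*y**2 + 4*y + 88; no integer root y with |y| ≤ 4.
Only singular point on the grid: (-3, 1).
Classify: substitute x = -3 + u, y = 1 + v and expand: f = -3*u**3 + 2*u**2*v + u*v**2 + 2*v**3 + v**2.
No constant or linear terms (consistent with a singular point). Quadratic part: v**2. Cubic part: -3*u**3 + 2*u**2*v + u*v**2 + 2*v**3.
The quadratic part v**2 is a perfect square, so there is a single (double) tangent line v = 0, i.e. y = 1. Restricting the cubic part to that line (v = 0) leaves -3*u**3 ≠ 0, so f is not divisible by v and the branch is v² ≈ 3*u**3 to lowest order — this is a cusp.
Classification: cusp.


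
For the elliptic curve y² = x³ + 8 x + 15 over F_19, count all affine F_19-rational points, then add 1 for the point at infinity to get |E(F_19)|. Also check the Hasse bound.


Affine points = {(1, 9), (1, 10), (2, 1), (2, 18), (3, 3), (3, 16), (4, 4), (4, 15), (5, 3), (5, 16), (11, 3), (11, 16), (13, 6), (13, 13), (18, 5), (18, 14)}; affine count = 16; |E(F_19)| = 17.

Discriminant check: Δ ∝ 4a³ + 27b² = 4·8³ + 27·15² = 4·512 + 27·225 ≡ 10 (mod 19). Nonzero ⇒ E is nonsingular.
For each x ∈ F_19, compute rhs = x³ + 8·x + 15 mod 19, then count y ∈ F_19 with y² ≡ rhs.
  x = 0: rhs = 15, matching y values: none (0 points).
  x = 1: rhs = 5, matching y values: 9, 10 (2 points).
  x = 2: rhs = 1, matching y values: 1, 18 (2 points).
  x = 3: rhs = 9, matching y values: 3, 16 (2 points).
  x = 4: rhs = 16, matching y values: 4, 15 (2 points).
  x = 5: rhs = 9, matching y values: 3, 16 (2 points).
  x = 6: rhs = 13, matching y values: none (0 points).
  x = 7: rhs = 15, matching y values: none (0 points).
  x = 8: rhs = 2, matching y values: none (0 points).
  x = 9: rhs = 18, matching y values: none (0 points).
  x = 10: rhs = 12, matching y values: none (0 points).
  x = 11: rhs = 9, matching y values: 3, 16 (2 points).
  x = 12: rhs = 15, matching y values: none (0 points).
  x = 13: rhs = 17, matching y values: 6, 13 (2 points).
  x = 14: rhs = 2, matching y values: none (0 points).
  x = 15: rhs = 14, matching y values: none (0 points).
  x = 16: rhs = 2, matching y values: none (0 points).
  x = 17: rhs = 10, matching y values: none (0 points).
  x = 18: rhs = 6, matching y values: 5, 14 (2 points).
Total affine count: 16.
Full point count |E(F_19)| = 16 + 1 = 17.
Hasse bound: |17 − (19+1)| = |-3| = 3 ≤ 2√19 ≈ 8.7178 ✓.


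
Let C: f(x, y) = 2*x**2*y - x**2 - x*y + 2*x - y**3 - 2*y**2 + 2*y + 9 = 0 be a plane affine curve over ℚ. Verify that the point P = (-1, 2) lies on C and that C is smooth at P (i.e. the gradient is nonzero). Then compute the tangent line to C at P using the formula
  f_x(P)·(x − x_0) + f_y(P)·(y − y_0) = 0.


Tangent line at P: -6*x - 15*y + 24 = 0.

Step 1: f(-1, 2) = 0, so P lies on C.
Step 2: partial derivatives
  f_x(x, y) = 4*x*y - 2*x - y + 2, f_y(x, y) = 2*x**2 - x - 3*y**2 - 4*y + 2.
  f_x(P) = -6, f_y(P) = -15 (gradient nonzero, so P is smooth).
Step 3: tangent line at P: -6·(x − -1) + -15·(y − 2) = 0.
Expanding: -6*x - 15*y + 24 = 0.


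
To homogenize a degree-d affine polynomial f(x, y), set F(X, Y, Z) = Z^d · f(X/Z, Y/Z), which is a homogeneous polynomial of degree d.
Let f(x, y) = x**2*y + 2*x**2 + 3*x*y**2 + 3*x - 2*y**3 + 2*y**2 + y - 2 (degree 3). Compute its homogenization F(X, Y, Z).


F(X, Y, Z) = X**2*Y + 2*X**2*Z + 3*X*Y**2 + 3*X*Z**2 - 2*Y**3 + 2*Y**2*Z + Y*Z**2 - 2*Z**3

deg(f) = 3.
Substitute x = X/Z, y = Y/Z into f, then multiply by Z^3.
  monomial 1·x^2·y^1 ↦ 1·X^2·Y^1·Z^0.
  monomial 2·x^2·y^0 ↦ 2·X^2·Y^0·Z^1.
  monomial 3·x^1·y^2 ↦ 3·X^1·Y^2·Z^0.
  monomial 3·x^1·y^0 ↦ 3·X^1·Y^0·Z^2.
  monomial -2·x^0·y^3 ↦ -2·X^0·Y^3·Z^0.
  monomial 2·x^0·y^2 ↦ 2·X^0·Y^2·Z^1.
  monomial 1·x^0·y^1 ↦ 1·X^0·Y^1·Z^2.
  monomial -2·x^0·y^0 ↦ -2·X^0·Y^0·Z^3.
Collecting: F(X, Y, Z) = X**2*Y + 2*X**2*Z + 3*X*Y**2 + 3*X*Z**2 - 2*Y**3 + 2*Y**2*Z + Y*Z**2 - 2*Z**3.


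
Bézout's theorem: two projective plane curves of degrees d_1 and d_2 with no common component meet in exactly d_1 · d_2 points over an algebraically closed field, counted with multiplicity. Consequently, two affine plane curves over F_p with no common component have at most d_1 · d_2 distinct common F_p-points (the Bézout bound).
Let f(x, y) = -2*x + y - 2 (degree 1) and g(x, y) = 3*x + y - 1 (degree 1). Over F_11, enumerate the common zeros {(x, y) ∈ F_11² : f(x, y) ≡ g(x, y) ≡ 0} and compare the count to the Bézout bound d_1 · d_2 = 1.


Common zeros: {(2, 6)}; count = 1; Bézout bound = 1.

deg(f) = 1, deg(g) = 1, so Bézout bound = 1.
Scan x ∈ F_11. For each x, list the y ∈ F_11 with f(x, y) ≡ 0 and those with g(x, y) ≡ 0 (mod 11); the common zeros in that column are the intersection.
  x = 0: f ≡ 0 at y ∈ {2}; g ≡ 0 at y ∈ {1}; common: ∅.
  x = 1: f ≡ 0 at y ∈ {4}; g ≡ 0 at y ∈ {9}; common: ∅.
  x = 2: f ≡ 0 at y ∈ {6}; g ≡ 0 at y ∈ {6}; common: {6}.
  x = 3: f ≡ 0 at y ∈ {8}; g ≡ 0 at y ∈ {3}; common: ∅.
  x = 4: f ≡ 0 at y ∈ {10}; g ≡ 0 at y ∈ {0}; common: ∅.
  x = 5: f ≡ 0 at y ∈ {1}; g ≡ 0 at y ∈ {8}; common: ∅.
  x = 6: f ≡ 0 at y ∈ {3}; g ≡ 0 at y ∈ {5}; common: ∅.
  x = 7: f ≡ 0 at y ∈ {5}; g ≡ 0 at y ∈ {2}; common: ∅.
  x = 8: f ≡ 0 at y ∈ {7}; g ≡ 0 at y ∈ {10}; common: ∅.
  x = 9: f ≡ 0 at y ∈ {9}; g ≡ 0 at y ∈ {7}; common: ∅.
  x = 10: f ≡ 0 at y ∈ {0}; g ≡ 0 at y ∈ {4}; common: ∅.
Collecting: common zeros = {(2, 6)}, so the count is 1.
Comparison with the Bézout bound: 1 ≤ 1 = deg(f)·deg(g), as expected for curves with no common component (the bound is attained).


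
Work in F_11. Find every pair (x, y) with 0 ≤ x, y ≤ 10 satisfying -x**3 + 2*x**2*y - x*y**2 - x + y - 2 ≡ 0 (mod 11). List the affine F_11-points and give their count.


Affine F_11-points: {(0, 2), (1, 6), (1, 8), (5, 0), (5, 8), (7, 0), (8, 5), (8, 7), (10, 0), (10, 8)}; count = 10.

For each of the 121 pairs (x, y) ∈ F_11², evaluate f(x, y) mod 11. Record the zeros.
  x = 0: [0↦9, 1↦10, 2↦0, 3↦1, 4↦2, 5↦3, 6↦4, 7↦5, 8↦6, 9↦7, 10↦8]  zeros at y ∈ {2}
  x = 1: [0↦7, 1↦9, 2↦9, 3↦7, 4↦3, 5↦8, 6↦0, 7↦1, 8↦0, 9↦8, 10↦3]  zeros at y ∈ {6, 8}
  x = 2: [0↦10, 1↦6, 2↦9, 3↦8, 4↦3, 5↦5, 6↦3, 7↦8, 8↦9, 9↦6, 10↦10]  zeros at y ∈ ∅
  x = 3: [0↦1, 1↦6, 2↦5, 3↦9, 4↦7, 5↦10, 6↦7, 7↦9, 8↦5, 9↦6, 10↦1]  zeros at y ∈ ∅
  x = 4: [0↦7, 1↦3, 2↦2, 3↦4, 4↦9, 5↦6, 6↦6, 7↦9, 8↦4, 9↦2, 10↦3]  zeros at y ∈ ∅
  x = 5: [0↦0, 1↦2, 2↦5, 3↦9, 4↦3, 5↦9, 6↦5, 7↦2, 8↦0, 9↦10, 10↦10]  zeros at y ∈ {0, 8}
  x = 6: [0↦7, 1↦8, 2↦8, 3↦7, 4↦5, 5↦2, 6↦9, 7↦4, 8↦9, 9↦2, 10↦5]  zeros at y ∈ ∅
  x = 7: [0↦0, 1↦4, 2↦5, 3↦3, 4↦9, 5↦1, 6↦1, 7↦9, 8↦3, 9↦5, 10↦4]  zeros at y ∈ {0}
  x = 8: [0↦6, 1↦6, 2↦1, 3↦2, 4↦9, 5↦0, 6↦8, 7↦0, 8↦9, 9↦2, 10↦1]  zeros at y ∈ {5, 7}
  x = 9: [0↦8, 1↦8, 2↦1, 3↦9, 4↦10, 5↦4, 6↦2, 7↦4, 8↦10, 9↦9, 10↦1]  zeros at y ∈ ∅
  x = 10: [0↦0, 1↦4, 2↦10, 3↦7, 4↦6, 5↦7, 6↦10, 7↦4, 8↦0, 9↦9, 10↦9]  zeros at y ∈ {0, 8}
Collecting zeros: affine points = {(0, 2), (1, 6), (1, 8), (5, 0), (5, 8), (7, 0), (8, 5), (8, 7), (10, 0), (10, 8)}.
Total count |C(F_11)_aff| = 10.


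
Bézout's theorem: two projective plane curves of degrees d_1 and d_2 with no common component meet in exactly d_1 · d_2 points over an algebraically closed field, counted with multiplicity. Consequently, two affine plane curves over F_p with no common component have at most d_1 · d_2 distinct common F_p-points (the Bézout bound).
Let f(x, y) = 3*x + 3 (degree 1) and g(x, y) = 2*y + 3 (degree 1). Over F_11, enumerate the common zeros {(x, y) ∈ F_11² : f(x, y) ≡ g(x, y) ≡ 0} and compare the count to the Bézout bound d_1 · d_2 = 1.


Common zeros: {(10, 4)}; count = 1; Bézout bound = 1.

deg(f) = 1, deg(g) = 1, so Bézout bound = 1.
Scan x ∈ F_11. For each x, list the y ∈ F_11 with f(x, y) ≡ 0 and those with g(x, y) ≡ 0 (mod 11); the common zeros in that column are the intersection.
  x = 0: f ≡ 0 at y ∈ ∅; g ≡ 0 at y ∈ {4}; common: ∅.
  x = 1: f ≡ 0 at y ∈ ∅; g ≡ 0 at y ∈ {4}; common: ∅.
  x = 2: f ≡ 0 at y ∈ ∅; g ≡ 0 at y ∈ {4}; common: ∅.
  x = 3: f ≡ 0 at y ∈ ∅; g ≡ 0 at y ∈ {4}; common: ∅.
  x = 4: f ≡ 0 at y ∈ ∅; g ≡ 0 at y ∈ {4}; common: ∅.
  x = 5: f ≡ 0 at y ∈ ∅; g ≡ 0 at y ∈ {4}; common: ∅.
  x = 6: f ≡ 0 at y ∈ ∅; g ≡ 0 at y ∈ {4}; common: ∅.
  x = 7: f ≡ 0 at y ∈ ∅; g ≡ 0 at y ∈ {4}; common: ∅.
  x = 8: f ≡ 0 at y ∈ ∅; g ≡ 0 at y ∈ {4}; common: ∅.
  x = 9: f ≡ 0 at y ∈ ∅; g ≡ 0 at y ∈ {4}; common: ∅.
  x = 10: f ≡ 0 at y ∈ {0, 1, 2, 3, 4, 5, 6, 7, 8, 9, 10}; g ≡ 0 at y ∈ {4}; common: {4}.
Collecting: common zeros = {(10, 4)}, so the count is 1.
Comparison with the Bézout bound: 1 ≤ 1 = deg(f)·deg(g), as expected for curves with no common component (the bound is attained).


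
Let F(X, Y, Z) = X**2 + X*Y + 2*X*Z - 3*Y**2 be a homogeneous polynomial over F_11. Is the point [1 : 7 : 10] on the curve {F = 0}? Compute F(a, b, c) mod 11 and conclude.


F(1,7,10) ≡ 2 (mod 11); P is NOT on the curve.

Evaluate F(1, 7, 10) term-by-term (mod 11).
  X**2 ↦ 1·1·1·1 = 1
  X*Y ↦ 1·1·7·1 = 7
  2*X*Z ↦ 2·1·1·10 = 20
  -3*Y**2 ↦ -3·1·49·1 = -147
Sum: F(1, 7, 10) = (1) + (7) + (20) + (-147) = -119.
Reducing mod 11: -119 ≡ 2 (mod 11).
Since F(a, b, c) ≡ 2 ≠ 0 (mod 11), P does NOT lie on the curve.


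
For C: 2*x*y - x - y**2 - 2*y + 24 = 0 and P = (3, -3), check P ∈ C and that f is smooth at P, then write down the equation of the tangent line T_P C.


Tangent line at P: -7*x + 10*y + 51 = 0.

Step 1: f(3, -3) = 0, so P lies on C.
Step 2: partial derivatives
  f_x(x, y) = 2*y - 1, f_y(x, y) = 2*x - 2*y - 2.
  f_x(P) = -7, f_y(P) = 10 (gradient nonzero, so P is smooth).
Step 3: tangent line at P: -7·(x − 3) + 10·(y − -3) = 0.
Expanding: -7*x + 10*y + 51 = 0.


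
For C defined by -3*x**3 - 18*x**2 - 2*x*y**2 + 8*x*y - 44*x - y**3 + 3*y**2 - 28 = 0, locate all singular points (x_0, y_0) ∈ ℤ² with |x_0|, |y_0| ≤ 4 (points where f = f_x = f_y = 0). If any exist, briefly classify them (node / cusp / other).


Singular points: {(-2, 2)}; classification: cusp.

Compute partial derivatives:
  f_x = -9*x**2 - 36*x - 2*y**2 + 8*y - 44.
  f_y = -4*x*y + 8*x - 3*y**2 + 6*y.
Scan x_0 ∈ {−4, ..., 4}. For each x_0, f_y(x_0, y) is a polynomial in y; find its integer roots y ∈ {−4, ..., 4}, then test f_x and f at those candidates.
  x = -4: f_y(-4, y) = -3*y**2 + 22*y - 32; vanishes at y ∈ {2}. (-4, 2): f_x = -36 ≠ 0.
  x = -3: f_y(-3, y) = -3*y**2 + 18*y - 24; vanishes at y ∈ {2, 4}. (-3, 2): f_x = -9 ≠ 0; (-3, 4): f_x = -17 ≠ 0.
  x = -2: f_y(-2, y) = -3*y**2 + 14*y - 16; vanishes at y ∈ {2}. (-2, 2): f_x = 0, f = 0 — SINGULAR.
  x = -1: f_y(-1, y) = -3*y**2 + 10*y - 8; vanishes at y ∈ {2}. (-1, 2): f_x = -9 ≠ 0.
  x = 0: f_y(0, y) = -3*y**2 + 6*y; vanishes at y ∈ {0, 2}. (0, 0): f_x = -44 ≠ 0; (0, 2): f_x = -36 ≠ 0.
  x = 1: f_y(1, y) = -3*y**2 + 2*y + 8; vanishes at y ∈ {2}. (1, 2): f_x = -81 ≠ 0.
  x = 2: f_y(2, y) = -3*y**2 - 2*y + 16; vanishes at y ∈ {2}. (2, 2): f_x = -144 ≠ 0.
  x = 3: f_y(3, y) = -3*y**2 - 6*y + 24; vanishes at y ∈ {-4, 2}. (3, -4): f_x = -297 ≠ 0; (3, 2): f_x = -225 ≠ 0.
  x = 4: f_y(4, y) = -3*y**2 - 10*y + 32; vanishes at y ∈ {2}. (4, 2): f_x = -324 ≠ 0.
Only singular point on the grid: (-2, 2).
Classify: substitute x = -2 + u, y = 2 + v and expand: f = -3*u**3 - 2*u*v**2 - v**3 + v**2.
No constant or linear terms (consistent with a singular point). Quadratic part: v**2. Cubic part: -3*u**3 - 2*u*v**2 - v**3.
The quadratic part v**2 is a perfect square, so there is a single (double) tangent line v = 0, i.e. y = 2. Restricting the cubic part to that line (v = 0) leaves -3*u**3 ≠ 0, so f is not divisible by v and the branch is v² ≈ 3*u**3 to lowest order — this is a cusp.
Classification: cusp.
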